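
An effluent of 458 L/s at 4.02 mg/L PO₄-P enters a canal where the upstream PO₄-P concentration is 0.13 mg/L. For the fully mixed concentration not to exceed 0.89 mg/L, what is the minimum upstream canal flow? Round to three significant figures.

Set C_mix = 0.89: (Q·0.1300 + 458.0·4.020) / (Q + 458.0) = 0.89
→ Q = 458.0·(4.020 − 0.89)/(0.89 − 0.1300) = 1886 L/s.

1890 L/s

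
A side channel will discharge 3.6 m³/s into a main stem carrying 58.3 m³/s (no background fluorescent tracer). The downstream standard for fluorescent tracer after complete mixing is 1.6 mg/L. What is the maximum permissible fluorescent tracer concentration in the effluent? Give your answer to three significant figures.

27.5 mg/L

At the limit, (Qr·Cr + Qe·Cₑ)/(Qr + Qe) = 1.6:
Cₑ = (61.90·1.6 − 58.30·0) / 3.600 = 27.51 mg/L.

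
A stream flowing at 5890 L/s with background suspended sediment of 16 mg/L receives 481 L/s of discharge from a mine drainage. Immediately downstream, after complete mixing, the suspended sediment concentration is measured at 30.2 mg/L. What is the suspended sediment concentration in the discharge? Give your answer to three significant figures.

204 mg/L

Mass balance: 5890·16.00 + 481.0·Cₑ = 6371·30.20
→ Cₑ = (6371·30.20 − 5890·16.00) / 481.0 = 204.1 mg/L.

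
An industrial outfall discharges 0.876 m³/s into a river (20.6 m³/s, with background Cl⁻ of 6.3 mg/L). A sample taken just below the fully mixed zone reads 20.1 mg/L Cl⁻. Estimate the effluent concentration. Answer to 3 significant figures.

345 mg/L

Mass balance: 20.60·6.300 + 0.8760·Cₑ = 21.48·20.10
→ Cₑ = (21.48·20.10 − 20.60·6.300) / 0.8760 = 344.6 mg/L.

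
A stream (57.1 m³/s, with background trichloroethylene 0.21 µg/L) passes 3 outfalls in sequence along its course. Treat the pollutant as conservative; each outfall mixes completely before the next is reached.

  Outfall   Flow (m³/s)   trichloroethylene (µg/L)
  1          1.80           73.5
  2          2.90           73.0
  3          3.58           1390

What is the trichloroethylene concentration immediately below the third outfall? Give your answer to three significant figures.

After outfall 1: Q = 57.10 + 1.800 = 58.90 m³/s; C = (57.10·0.2100 + 1.800·73.50)/58.90 = 2.450 µg/L.
After outfall 2: Q = 58.90 + 2.900 = 61.80 m³/s; C = (58.90·2.450 + 2.900·73.00)/61.80 = 5.760 µg/L.
After outfall 3: Q = 61.80 + 3.580 = 65.38 m³/s; C = (61.80·5.760 + 3.580·1390)/65.38 = 81.56 µg/L.

81.6 µg/L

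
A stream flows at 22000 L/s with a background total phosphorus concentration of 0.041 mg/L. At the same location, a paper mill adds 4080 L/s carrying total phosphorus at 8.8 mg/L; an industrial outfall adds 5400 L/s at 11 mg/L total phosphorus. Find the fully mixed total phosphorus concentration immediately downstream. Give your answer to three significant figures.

3.06 mg/L

After mixing, C = (22000·0.04100 + 4080·8.800 + 5400·11.00) / 31480 = 96210/31480 = 3.056 mg/L.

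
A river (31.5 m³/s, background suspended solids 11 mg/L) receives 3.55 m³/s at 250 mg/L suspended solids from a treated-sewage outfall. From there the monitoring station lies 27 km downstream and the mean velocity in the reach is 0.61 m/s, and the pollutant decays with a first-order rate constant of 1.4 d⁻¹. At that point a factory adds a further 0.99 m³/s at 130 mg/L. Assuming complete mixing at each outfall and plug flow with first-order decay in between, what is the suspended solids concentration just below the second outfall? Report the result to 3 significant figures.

20.3 mg/L

Mass balance: C = (31.50·11.00 + 3.550·250.0) / 35.05 = 1234/35.05 = 35.21 mg/L; combined flow 35.05 m³/s.
Travel time t = 27·1000 / 0.61 = 44260 s = 12.30 h.
Applying C = C₀e^(−kt): 35.21 × 0.4881 = 17.18 mg/L.
Second outfall: C = (35.05·17.18 + 0.9900·130.0)/36.04 = 20.28 mg/L.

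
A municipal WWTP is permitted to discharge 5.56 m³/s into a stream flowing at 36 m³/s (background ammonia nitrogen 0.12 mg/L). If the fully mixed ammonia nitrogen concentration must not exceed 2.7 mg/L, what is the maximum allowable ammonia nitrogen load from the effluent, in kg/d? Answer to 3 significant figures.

Mass balance at the limit: 36.00·0.1200 + 5.560·Cₑ = 41.56·2.7 → Cₑ = 19.41 mg/L.
Load = 5.560 m³/s × 19.41 g/m³ × 86 400 s/d = 9322 kg/d.

9320 kg/d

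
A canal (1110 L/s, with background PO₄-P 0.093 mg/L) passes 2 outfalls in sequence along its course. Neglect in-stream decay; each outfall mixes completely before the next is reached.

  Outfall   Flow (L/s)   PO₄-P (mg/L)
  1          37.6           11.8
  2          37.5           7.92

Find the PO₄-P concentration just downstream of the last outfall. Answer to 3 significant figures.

0.712 mg/L

Outfall 1: combined Q = 1148 L/s; C = (1110·0.09300 + 37.60·11.80)/1148 = 0.4766 mg/L.
Outfall 2: combined Q = 1185 L/s; C = (1148·0.4766 + 37.50·7.920)/1185 = 0.7121 mg/L.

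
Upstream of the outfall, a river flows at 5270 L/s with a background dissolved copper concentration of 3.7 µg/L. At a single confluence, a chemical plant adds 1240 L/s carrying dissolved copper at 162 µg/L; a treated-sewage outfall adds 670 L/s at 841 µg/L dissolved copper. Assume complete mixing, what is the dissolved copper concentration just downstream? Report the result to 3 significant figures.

109 µg/L

Flow-weighted average: C = (5270·3.700 + 1240·162.0 + 670.0·841.0) / 7180 = 783800/7180 = 109.2 µg/L.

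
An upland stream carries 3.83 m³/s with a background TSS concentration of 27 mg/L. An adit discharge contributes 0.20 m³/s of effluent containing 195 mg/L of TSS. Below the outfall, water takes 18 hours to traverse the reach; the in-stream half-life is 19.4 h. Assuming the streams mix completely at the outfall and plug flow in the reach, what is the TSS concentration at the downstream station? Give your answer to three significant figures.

18.6 mg/L

Mass balance: C = (3.830·27.00 + 0.2000·195.0) / 4.030 = 142.4/4.030 = 35.34 mg/L.
Half-life 19.4 h → k = ln 2 / 19.4 = 0.03573 h⁻¹ = 0.8575 d⁻¹.
Applying C = C₀e^(−kt): 35.34 × 0.5256 = 18.58 mg/L.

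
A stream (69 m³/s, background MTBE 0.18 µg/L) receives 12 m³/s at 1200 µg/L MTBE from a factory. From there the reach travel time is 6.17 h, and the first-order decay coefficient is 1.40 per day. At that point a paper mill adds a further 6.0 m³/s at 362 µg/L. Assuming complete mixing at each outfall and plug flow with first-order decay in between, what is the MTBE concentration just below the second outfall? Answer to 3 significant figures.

141 µg/L

Mass balance: C = (69.00·0.1800 + 12.00·1200) / 81.00 = 14410/81.00 = 177.9 µg/L; combined flow 81.00 m³/s.
After decay, C = 177.9 × e^(−kt) = 177.9 × 0.6977 = 124.1 µg/L.
Second outfall: C = (81.00·124.1 + 6.000·362.0)/87.00 = 140.6 µg/L.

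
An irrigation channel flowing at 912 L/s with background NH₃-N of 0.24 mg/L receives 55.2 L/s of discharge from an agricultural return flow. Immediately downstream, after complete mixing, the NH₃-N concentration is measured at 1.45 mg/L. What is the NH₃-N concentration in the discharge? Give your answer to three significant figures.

21.4 mg/L

Mass balance: 912.0·0.2400 + 55.20·Cₑ = 967.2·1.450
→ Cₑ = (967.2·1.450 − 912.0·0.2400) / 55.20 = 21.44 mg/L.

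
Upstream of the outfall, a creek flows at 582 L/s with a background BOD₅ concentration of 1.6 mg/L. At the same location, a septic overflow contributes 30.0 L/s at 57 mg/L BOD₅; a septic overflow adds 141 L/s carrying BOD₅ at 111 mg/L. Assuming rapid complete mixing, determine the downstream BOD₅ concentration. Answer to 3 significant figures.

24.3 mg/L

Conservation of mass: C = (582.0·1.600 + 30.00·57.00 + 141.0·111.0) / 753.0 = 18290/753.0 = 24.29 mg/L.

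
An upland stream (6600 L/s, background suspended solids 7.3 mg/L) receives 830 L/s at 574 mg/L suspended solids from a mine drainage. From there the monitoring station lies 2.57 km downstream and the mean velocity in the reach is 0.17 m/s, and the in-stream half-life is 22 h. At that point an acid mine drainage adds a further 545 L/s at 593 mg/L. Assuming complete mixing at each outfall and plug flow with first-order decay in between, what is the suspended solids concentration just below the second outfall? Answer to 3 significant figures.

After mixing, C = (6600·7.300 + 830.0·574.0) / 7430 = 524600/7430 = 70.61 mg/L; combined flow 7430 L/s.
Travel time t = 2.57·1000 / 0.17 = 15120 s = 4.199 h.
Half-life 22 h → k = ln 2 / 22 = 0.03151 h⁻¹ = 0.7562 d⁻¹.
Decay over the reach: 70.61·exp(−kt) = 70.61·0.8761 = 61.86 mg/L.
At the second outfall, C = (7430·61.86 + 545.0·593.0) / (7430 + 545.0) = 98.15 mg/L.

98.2 mg/L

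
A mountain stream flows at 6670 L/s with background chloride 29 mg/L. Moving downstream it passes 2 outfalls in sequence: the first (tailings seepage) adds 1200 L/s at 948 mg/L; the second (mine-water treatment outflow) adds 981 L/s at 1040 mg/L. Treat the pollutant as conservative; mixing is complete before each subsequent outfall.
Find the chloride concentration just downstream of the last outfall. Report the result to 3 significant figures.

Outfall 1: combined Q = 7870 L/s; C = (6670·29.00 + 1200·948.0)/7870 = 169.1 mg/L.
Outfall 2: combined Q = 8851 L/s; C = (7870·169.1 + 981.0·1040)/8851 = 265.7 mg/L.

266 mg/L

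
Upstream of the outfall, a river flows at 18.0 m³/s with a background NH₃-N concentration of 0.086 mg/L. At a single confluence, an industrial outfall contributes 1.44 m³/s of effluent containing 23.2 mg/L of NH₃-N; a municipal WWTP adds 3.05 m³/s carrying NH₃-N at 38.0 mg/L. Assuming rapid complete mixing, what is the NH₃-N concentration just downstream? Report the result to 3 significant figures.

After mixing, C = (18.00·0.08600 + 1.440·23.20 + 3.050·38.00) / 22.49 = 150.9/22.49 = 6.708 mg/L.

6.71 mg/L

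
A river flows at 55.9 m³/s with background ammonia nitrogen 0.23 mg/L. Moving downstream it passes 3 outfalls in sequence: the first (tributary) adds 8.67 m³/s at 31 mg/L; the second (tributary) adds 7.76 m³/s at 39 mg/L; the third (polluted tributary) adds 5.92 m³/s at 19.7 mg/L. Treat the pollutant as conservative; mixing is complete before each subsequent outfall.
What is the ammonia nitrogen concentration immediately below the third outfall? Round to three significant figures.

After outfall 1: Q = 55.90 + 8.670 = 64.57 m³/s; C = (55.90·0.2300 + 8.670·31.00)/64.57 = 4.362 mg/L.
After outfall 2: Q = 64.57 + 7.760 = 72.33 m³/s; C = (64.57·4.362 + 7.760·39.00)/72.33 = 8.078 mg/L.
After outfall 3: Q = 72.33 + 5.920 = 78.25 m³/s; C = (72.33·8.078 + 5.920·19.70)/78.25 = 8.957 mg/L.

8.96 mg/L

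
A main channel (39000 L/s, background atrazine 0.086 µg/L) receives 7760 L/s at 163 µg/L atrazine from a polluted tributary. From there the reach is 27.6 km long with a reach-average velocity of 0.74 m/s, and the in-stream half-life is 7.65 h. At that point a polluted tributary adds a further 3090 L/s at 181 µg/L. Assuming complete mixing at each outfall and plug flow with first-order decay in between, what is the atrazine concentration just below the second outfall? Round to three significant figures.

After mixing, C = (39000·0.08600 + 7760·163.0) / 46760 = 1268000/46760 = 27.12 µg/L; combined flow 46760 L/s.
Travel time t = 27.6·1000 / 0.74 = 37300 s = 10.36 h.
Half-life 7.65 h → k = ln 2 / 7.65 = 0.09061 h⁻¹ = 2.175 d⁻¹.
Decay over the reach: 27.12·exp(−kt) = 27.12·0.3911 = 10.61 µg/L.
Second outfall: C = (46760·10.61 + 3090·181.0)/49850 = 21.17 µg/L.

21.2 µg/L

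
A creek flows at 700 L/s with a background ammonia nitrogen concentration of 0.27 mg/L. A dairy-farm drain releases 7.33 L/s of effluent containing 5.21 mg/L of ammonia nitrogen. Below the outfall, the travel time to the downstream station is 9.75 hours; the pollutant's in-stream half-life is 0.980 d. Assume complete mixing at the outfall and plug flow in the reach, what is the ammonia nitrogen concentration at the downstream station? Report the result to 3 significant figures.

0.241 mg/L

Flow-weighted average: C = (700.0·0.2700 + 7.330·5.210) / 707.3 = 227.2/707.3 = 0.3212 mg/L.
Half-life 0.980 d → k = ln 2 / 0.980 = 0.7073 d⁻¹.
Applying C = C₀e^(−kt): 0.3212 × 0.7503 = 0.2410 mg/L.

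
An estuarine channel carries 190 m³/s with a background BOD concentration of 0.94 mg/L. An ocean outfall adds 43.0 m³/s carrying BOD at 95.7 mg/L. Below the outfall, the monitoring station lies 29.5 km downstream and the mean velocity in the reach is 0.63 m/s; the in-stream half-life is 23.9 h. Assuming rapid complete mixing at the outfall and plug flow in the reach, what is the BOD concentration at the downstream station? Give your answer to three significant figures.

Mixed concentration C = ΣQC/ΣQ = (190.0·0.9400 + 43.00·95.70) / 233.0 = 4294/233.0 = 18.43 mg/L.
Travel time t = 29.5·1000 / 0.63 = 46830 s = 13.01 h.
Half-life 23.9 h → k = ln 2 / 23.9 = 0.02900 h⁻¹ = 0.6960 d⁻¹.
Applying C = C₀e^(−kt): 18.43 × 0.6858 = 12.64 mg/L.

12.6 mg/L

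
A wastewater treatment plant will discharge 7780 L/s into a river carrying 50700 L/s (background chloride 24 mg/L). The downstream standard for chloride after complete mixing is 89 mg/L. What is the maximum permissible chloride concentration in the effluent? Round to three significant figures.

513 mg/L

At the limit, (Qr·Cr + Qe·Cₑ)/(Qr + Qe) = 89:
Cₑ = (58480·89 − 50700·24.00) / 7780 = 512.6 mg/L.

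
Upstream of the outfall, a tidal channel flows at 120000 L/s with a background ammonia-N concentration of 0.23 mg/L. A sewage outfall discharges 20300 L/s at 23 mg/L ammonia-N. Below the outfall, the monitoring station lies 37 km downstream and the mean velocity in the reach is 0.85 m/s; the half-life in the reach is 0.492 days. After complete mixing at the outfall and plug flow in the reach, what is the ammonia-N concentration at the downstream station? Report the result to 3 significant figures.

After mixing, C = (120000·0.2300 + 20300·23.00) / 140300 = 494500/140300 = 3.525 mg/L.
Travel time t = 37·1000 / 0.85 = 43530 s = 12.09 h.
Half-life 0.492 d → k = ln 2 / 0.492 = 1.409 d⁻¹.
Decay over the reach: 3.525·exp(−kt) = 3.525·0.4917 = 1.733 mg/L.

1.73 mg/L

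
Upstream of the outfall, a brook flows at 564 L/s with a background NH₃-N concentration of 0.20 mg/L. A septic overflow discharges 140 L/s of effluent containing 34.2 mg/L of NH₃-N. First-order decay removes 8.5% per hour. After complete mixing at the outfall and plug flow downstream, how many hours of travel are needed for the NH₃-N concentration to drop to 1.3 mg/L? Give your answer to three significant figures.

Mixed concentration C = ΣQC/ΣQ = (564.0·0.2000 + 140.0·34.20) / 704.0 = 4901/704.0 = 6.961 mg/L.
8.5%/h lost → k = −ln(1 − 0.085) = 0.08883 h⁻¹.
6.961·exp(−k·t) = 1.3 → t = ln(6.961/1.3)/k = 68000 s = 18.89 h.

18.9 h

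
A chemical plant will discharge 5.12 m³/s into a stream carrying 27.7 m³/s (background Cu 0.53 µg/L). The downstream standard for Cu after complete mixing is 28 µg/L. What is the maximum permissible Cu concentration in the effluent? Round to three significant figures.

At the limit, (Qr·Cr + Qe·Cₑ)/(Qr + Qe) = 28:
Cₑ = (32.82·28 − 27.70·0.5300) / 5.120 = 176.6 µg/L.

177 µg/L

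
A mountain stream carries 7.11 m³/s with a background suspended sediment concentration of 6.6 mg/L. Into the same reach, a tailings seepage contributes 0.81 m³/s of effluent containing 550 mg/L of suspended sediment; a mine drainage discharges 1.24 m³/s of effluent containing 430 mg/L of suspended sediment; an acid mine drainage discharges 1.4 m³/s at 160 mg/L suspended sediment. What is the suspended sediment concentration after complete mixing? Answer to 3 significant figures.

Conservation of mass: C = (7.110·6.600 + 0.8100·550.0 + 1.240·430.0 + 1.400·160.0) / 10.56 = 1250/10.56 = 118.3 mg/L.

118 mg/L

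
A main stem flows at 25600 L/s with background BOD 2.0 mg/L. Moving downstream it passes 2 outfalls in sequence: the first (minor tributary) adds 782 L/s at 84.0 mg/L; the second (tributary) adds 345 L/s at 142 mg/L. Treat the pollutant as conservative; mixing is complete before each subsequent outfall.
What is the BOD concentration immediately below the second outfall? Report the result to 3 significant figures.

After outfall 1: Q = 25600 + 782.0 = 26380 L/s; C = (25600·2.000 + 782.0·84.00)/26380 = 4.431 mg/L.
After outfall 2: Q = 26380 + 345.0 = 26730 L/s; C = (26380·4.431 + 345.0·142.0)/26730 = 6.206 mg/L.

6.21 mg/L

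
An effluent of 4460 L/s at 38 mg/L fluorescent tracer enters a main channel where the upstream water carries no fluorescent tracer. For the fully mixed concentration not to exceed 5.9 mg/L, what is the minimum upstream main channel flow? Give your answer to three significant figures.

24300 L/s

Set C_mix = 5.9: (Q·0 + 4460·38.00) / (Q + 4460) = 5.9
→ Q = 4460·(38.00 − 5.9)/(5.9 − 0) = 24270 L/s.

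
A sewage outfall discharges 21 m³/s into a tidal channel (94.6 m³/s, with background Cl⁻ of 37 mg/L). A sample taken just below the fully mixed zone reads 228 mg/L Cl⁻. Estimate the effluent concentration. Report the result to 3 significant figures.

Mass balance: 94.60·37.00 + 21.00·Cₑ = 115.6·228.0
→ Cₑ = (115.6·228.0 − 94.60·37.00) / 21.00 = 1088 mg/L.

1090 mg/L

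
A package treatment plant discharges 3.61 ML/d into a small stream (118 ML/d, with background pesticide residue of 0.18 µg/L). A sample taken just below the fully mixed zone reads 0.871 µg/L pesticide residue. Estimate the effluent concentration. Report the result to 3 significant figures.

23.5 µg/L

Mass balance: 118.0·0.1800 + 3.610·Cₑ = 121.6·0.8710
→ Cₑ = (121.6·0.8710 − 118.0·0.1800) / 3.610 = 23.46 µg/L.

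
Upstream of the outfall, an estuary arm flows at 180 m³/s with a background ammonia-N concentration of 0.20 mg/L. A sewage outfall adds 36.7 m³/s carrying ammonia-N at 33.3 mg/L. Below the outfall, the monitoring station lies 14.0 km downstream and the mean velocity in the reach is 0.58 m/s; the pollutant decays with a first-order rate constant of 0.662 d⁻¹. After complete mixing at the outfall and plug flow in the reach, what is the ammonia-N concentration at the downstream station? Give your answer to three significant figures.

4.83 mg/L

Mass balance: C = (180.0·0.2000 + 36.70·33.30) / 216.7 = 1258/216.7 = 5.806 mg/L.
Travel time t = 14.0·1000 / 0.58 = 24140 s = 6.705 h.
After decay, C = 5.806 × e^(−kt) = 5.806 × 0.8311 = 4.825 mg/L.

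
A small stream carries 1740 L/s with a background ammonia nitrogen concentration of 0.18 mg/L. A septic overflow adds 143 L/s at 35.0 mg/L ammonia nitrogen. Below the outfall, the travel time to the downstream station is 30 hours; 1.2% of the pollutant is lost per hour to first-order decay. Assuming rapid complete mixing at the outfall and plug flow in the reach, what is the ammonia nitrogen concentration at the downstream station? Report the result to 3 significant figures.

After mixing, C = (1740·0.1800 + 143.0·35.00) / 1883 = 5318/1883 = 2.824 mg/L.
1.2%/h lost → k = −ln(1 − 0.012) = 0.01207 h⁻¹.
Decay over the reach: 2.824·exp(−kt) = 2.824·0.6962 = 1.966 mg/L.

1.97 mg/L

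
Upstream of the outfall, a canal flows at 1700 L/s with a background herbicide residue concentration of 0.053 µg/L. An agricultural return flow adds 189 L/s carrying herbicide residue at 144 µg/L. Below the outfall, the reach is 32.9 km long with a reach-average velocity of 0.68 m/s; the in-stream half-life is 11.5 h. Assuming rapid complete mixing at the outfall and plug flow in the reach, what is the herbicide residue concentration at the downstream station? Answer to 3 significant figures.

Mass balance: C = (1700·0.05300 + 189.0·144.0) / 1889 = 27310/1889 = 14.46 µg/L.
Travel time t = 32.9·1000 / 0.68 = 48380 s = 13.44 h.
Half-life 11.5 h → k = ln 2 / 11.5 = 0.06027 h⁻¹ = 1.447 d⁻¹.
Applying C = C₀e^(−kt): 14.46 × 0.4448 = 6.430 µg/L.

6.43 µg/L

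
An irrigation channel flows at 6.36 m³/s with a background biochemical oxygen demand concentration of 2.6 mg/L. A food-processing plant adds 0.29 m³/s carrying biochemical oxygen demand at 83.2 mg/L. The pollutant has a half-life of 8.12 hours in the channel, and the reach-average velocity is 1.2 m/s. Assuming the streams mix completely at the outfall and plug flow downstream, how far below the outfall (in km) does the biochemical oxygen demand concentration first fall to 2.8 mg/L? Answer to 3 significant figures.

Mass balance: C = (6.360·2.600 + 0.2900·83.20) / 6.650 = 40.66/6.650 = 6.115 mg/L.
Half-life 8.12 h → k = ln 2 / 8.12 = 0.08536 h⁻¹ = 2.049 d⁻¹.
Set 6.115·exp(−k·t) = 2.8 → t = ln(6.115/2.8)/k = 32940 s = 9.150 h.
Distance = v·t = 1.2·32940 = 39530 m = 39.53 km.

39.5 km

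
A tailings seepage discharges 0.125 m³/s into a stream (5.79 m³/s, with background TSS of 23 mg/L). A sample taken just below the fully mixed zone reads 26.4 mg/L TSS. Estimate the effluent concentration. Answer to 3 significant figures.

Mass balance: 5.790·23.00 + 0.1250·Cₑ = 5.915·26.40
→ Cₑ = (5.915·26.40 − 5.790·23.00) / 0.1250 = 183.9 mg/L.

184 mg/L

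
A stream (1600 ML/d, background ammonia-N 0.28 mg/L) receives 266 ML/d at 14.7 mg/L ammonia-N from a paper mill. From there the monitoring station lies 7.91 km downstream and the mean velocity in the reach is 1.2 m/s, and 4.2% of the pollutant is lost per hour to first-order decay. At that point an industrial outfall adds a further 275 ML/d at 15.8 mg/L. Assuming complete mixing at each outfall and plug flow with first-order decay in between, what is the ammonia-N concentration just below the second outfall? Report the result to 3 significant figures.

3.91 mg/L

Conservation of mass: C = (1600·0.2800 + 266.0·14.70) / 1866 = 4358/1866 = 2.336 mg/L; combined flow 1866 ML/d.
Travel time t = 7.91·1000 / 1.2 = 6592 s = 1.831 h.
4.2%/h lost → k = −ln(1 − 0.042) = 0.04291 h⁻¹.
Applying C = C₀e^(−kt): 2.336 × 0.9244 = 2.159 mg/L.
Second outfall: C = (1866·2.159 + 275.0·15.80)/2141 = 3.911 mg/L.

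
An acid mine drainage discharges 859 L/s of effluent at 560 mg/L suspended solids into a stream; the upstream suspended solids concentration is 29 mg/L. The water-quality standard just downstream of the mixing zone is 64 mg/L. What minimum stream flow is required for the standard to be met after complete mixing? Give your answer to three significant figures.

12200 L/s

Set C_mix = 64: (Q·29.00 + 859.0·560.0) / (Q + 859.0) = 64
→ Q = 859.0·(560.0 − 64)/(64 − 29.00) = 12170 L/s.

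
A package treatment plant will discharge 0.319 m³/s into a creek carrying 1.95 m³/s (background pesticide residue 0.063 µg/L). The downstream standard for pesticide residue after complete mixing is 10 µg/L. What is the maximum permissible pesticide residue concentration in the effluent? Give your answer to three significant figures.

70.7 µg/L

At the limit, (Qr·Cr + Qe·Cₑ)/(Qr + Qe) = 10:
Cₑ = (2.269·10 − 1.950·0.06300) / 0.3190 = 70.74 µg/L.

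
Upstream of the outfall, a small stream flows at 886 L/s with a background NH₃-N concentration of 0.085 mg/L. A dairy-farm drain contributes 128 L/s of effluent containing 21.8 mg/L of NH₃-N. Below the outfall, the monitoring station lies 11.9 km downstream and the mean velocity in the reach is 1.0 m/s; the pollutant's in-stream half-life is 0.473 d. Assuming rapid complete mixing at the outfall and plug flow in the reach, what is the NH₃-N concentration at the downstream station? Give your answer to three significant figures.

After mixing, C = (886.0·0.08500 + 128.0·21.80) / 1014 = 2866/1014 = 2.826 mg/L.
Travel time t = 11.9·1000 / 1.0 = 11900 s = 3.306 h.
Half-life 0.473 d → k = ln 2 / 0.473 = 1.465 d⁻¹.
Decay over the reach: 2.826·exp(−kt) = 2.826·0.8172 = 2.310 mg/L.

2.31 mg/L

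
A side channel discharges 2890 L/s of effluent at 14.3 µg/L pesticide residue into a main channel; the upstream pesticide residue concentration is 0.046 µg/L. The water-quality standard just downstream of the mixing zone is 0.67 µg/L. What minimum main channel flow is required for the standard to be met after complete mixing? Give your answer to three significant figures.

Set C_mix = 0.67: (Q·0.04600 + 2890·14.30) / (Q + 2890) = 0.67
→ Q = 2890·(14.30 − 0.67)/(0.67 − 0.04600) = 63130 L/s.

63100 L/s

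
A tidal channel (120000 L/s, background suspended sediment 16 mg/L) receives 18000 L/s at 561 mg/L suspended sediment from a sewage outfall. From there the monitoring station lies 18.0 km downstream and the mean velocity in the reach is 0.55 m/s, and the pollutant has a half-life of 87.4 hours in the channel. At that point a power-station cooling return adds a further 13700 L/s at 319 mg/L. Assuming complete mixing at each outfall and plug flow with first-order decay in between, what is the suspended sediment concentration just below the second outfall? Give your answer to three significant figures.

After mixing, C = (120000·16.00 + 18000·561.0) / 138000 = 12020000/138000 = 87.09 mg/L; combined flow 138000 L/s.
Travel time t = 18.0·1000 / 0.55 = 32730 s = 9.091 h.
Half-life 87.4 h → k = ln 2 / 87.4 = 0.007931 h⁻¹ = 0.1903 d⁻¹.
Applying C = C₀e^(−kt): 87.09 × 0.9304 = 81.03 mg/L.
Second outfall: C = (138000·81.03 + 13700·319.0)/151700 = 102.5 mg/L.

103 mg/L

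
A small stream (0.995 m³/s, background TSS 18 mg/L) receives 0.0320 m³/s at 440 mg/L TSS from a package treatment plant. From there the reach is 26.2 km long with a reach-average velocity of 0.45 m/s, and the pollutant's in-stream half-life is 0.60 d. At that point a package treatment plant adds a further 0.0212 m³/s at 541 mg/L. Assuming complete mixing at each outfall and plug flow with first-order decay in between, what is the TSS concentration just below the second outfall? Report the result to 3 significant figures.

Mass balance: C = (0.9950·18.00 + 0.03200·440.0) / 1.027 = 31.99/1.027 = 31.15 mg/L; combined flow 1.027 m³/s.
Travel time t = 26.2·1000 / 0.45 = 58220 s = 16.17 h.
Half-life 0.60 d → k = ln 2 / 0.60 = 1.155 d⁻¹.
Applying C = C₀e^(−kt): 31.15 × 0.4591 = 14.30 mg/L.
At the second outfall, C = (1.027·14.30 + 0.02120·541.0) / (1.027 + 0.02120) = 24.95 mg/L.

25.0 mg/L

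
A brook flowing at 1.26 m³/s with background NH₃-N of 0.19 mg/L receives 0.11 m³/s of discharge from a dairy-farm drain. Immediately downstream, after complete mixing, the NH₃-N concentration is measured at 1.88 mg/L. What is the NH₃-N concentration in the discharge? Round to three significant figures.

Mass balance: 1.260·0.1900 + 0.1100·Cₑ = 1.370·1.880
→ Cₑ = (1.370·1.880 − 1.260·0.1900) / 0.1100 = 21.24 mg/L.

21.2 mg/L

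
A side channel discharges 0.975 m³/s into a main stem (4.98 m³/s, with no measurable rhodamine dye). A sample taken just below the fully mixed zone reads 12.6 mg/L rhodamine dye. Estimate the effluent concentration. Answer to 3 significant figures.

77.0 mg/L

Mass balance: 4.980·0 + 0.9750·Cₑ = 5.955·12.60
→ Cₑ = (5.955·12.60 − 4.980·0) / 0.9750 = 76.96 mg/L.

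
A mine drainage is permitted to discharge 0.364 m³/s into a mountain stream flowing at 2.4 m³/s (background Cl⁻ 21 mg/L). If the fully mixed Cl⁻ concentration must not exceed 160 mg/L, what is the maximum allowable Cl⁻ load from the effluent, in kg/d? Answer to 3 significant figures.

Mass balance at the limit: 2.400·21.00 + 0.3640·Cₑ = 2.764·160 → Cₑ = 1076 mg/L.
Load = 0.3640 m³/s × 1076 g/m³ × 86 400 s/d = 33850 kg/d.

33900 kg/d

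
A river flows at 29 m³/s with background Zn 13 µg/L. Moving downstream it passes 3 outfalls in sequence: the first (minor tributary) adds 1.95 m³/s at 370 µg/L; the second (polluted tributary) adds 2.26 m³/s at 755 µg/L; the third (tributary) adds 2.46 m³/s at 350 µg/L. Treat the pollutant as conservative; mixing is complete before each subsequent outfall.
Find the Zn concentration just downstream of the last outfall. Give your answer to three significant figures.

103 µg/L

Outfall 1: combined Q = 30.95 m³/s; C = (29.00·13.00 + 1.950·370.0)/30.95 = 35.49 µg/L.
Outfall 2: combined Q = 33.21 m³/s; C = (30.95·35.49 + 2.260·755.0)/33.21 = 84.46 µg/L.
Outfall 3: combined Q = 35.67 m³/s; C = (33.21·84.46 + 2.460·350.0)/35.67 = 102.8 µg/L.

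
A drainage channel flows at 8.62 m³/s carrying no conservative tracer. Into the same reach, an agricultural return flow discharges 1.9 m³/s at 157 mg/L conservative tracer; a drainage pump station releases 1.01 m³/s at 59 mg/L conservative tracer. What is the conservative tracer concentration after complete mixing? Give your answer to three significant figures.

Mixed concentration C = ΣQC/ΣQ = (8.620·0 + 1.900·157.0 + 1.010·59.00) / 11.53 = 357.9/11.53 = 31.04 mg/L.

31.0 mg/L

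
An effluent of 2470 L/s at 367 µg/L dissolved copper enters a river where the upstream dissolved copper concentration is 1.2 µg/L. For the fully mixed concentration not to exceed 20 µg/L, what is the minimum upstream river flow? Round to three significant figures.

45600 L/s

Set C_mix = 20: (Q·1.200 + 2470·367.0) / (Q + 2470) = 20
→ Q = 2470·(367.0 − 20)/(20 − 1.200) = 45590 L/s.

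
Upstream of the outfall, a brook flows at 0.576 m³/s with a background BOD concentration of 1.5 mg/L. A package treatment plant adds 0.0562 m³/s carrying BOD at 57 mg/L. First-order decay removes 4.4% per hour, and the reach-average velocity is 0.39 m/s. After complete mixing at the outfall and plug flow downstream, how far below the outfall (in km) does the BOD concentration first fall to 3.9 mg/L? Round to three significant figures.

15.6 km

Mixed concentration C = ΣQC/ΣQ = (0.5760·1.500 + 0.05620·57.00) / 0.6322 = 4.067/0.6322 = 6.434 mg/L.
4.4%/h lost → k = −ln(1 − 0.044) = 0.04500 h⁻¹.
Set 6.434·exp(−k·t) = 3.9 → t = ln(6.434/3.9)/k = 40050 s = 11.12 h.
Distance = v·t = 0.39·40050 = 15620 m = 15.62 km.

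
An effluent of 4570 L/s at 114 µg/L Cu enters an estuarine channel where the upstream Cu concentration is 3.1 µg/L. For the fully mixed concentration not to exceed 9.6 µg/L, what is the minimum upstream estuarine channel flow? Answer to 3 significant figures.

73400 L/s

Set C_mix = 9.6: (Q·3.100 + 4570·114.0) / (Q + 4570) = 9.6
→ Q = 4570·(114.0 − 9.6)/(9.6 − 3.100) = 73400 L/s.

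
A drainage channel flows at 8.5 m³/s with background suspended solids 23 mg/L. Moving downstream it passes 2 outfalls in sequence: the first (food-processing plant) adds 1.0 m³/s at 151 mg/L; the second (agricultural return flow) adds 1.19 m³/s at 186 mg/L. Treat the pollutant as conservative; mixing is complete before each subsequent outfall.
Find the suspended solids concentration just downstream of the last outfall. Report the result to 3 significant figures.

After outfall 1: Q = 8.500 + 1.000 = 9.500 m³/s; C = (8.500·23.00 + 1.000·151.0)/9.500 = 36.47 mg/L.
After outfall 2: Q = 9.500 + 1.190 = 10.69 m³/s; C = (9.500·36.47 + 1.190·186.0)/10.69 = 53.12 mg/L.

53.1 mg/L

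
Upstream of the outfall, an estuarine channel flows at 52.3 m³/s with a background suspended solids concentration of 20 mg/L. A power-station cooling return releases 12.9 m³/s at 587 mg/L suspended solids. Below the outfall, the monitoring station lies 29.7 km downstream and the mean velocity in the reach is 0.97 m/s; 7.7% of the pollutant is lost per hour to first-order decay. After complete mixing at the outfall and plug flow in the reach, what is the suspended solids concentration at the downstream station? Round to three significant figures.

66.9 mg/L

Conservation of mass: C = (52.30·20.00 + 12.90·587.0) / 65.20 = 8618/65.20 = 132.2 mg/L.
Travel time t = 29.7·1000 / 0.97 = 30620 s = 8.505 h.
7.7%/h lost → k = −ln(1 − 0.077) = 0.08013 h⁻¹.
After decay, C = 132.2 × e^(−kt) = 132.2 × 0.5059 = 66.87 mg/L.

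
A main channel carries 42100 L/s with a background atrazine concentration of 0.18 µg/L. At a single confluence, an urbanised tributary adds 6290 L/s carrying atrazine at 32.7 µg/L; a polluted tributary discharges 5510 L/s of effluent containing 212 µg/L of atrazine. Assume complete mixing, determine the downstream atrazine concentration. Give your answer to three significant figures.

25.6 µg/L

Mass balance: C = (42100·0.1800 + 6290·32.70 + 5510·212.0) / 53900 = 1381000/53900 = 25.63 µg/L.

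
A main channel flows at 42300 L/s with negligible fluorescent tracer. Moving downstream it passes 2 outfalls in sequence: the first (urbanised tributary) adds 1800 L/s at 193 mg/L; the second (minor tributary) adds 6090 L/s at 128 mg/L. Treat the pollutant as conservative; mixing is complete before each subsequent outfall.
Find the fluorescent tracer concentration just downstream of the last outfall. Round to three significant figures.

22.5 mg/L

After outfall 1: Q = 42300 + 1800 = 44100 L/s; C = (42300·0 + 1800·193.0)/44100 = 7.878 mg/L.
After outfall 2: Q = 44100 + 6090 = 50190 L/s; C = (44100·7.878 + 6090·128.0)/50190 = 22.45 mg/L.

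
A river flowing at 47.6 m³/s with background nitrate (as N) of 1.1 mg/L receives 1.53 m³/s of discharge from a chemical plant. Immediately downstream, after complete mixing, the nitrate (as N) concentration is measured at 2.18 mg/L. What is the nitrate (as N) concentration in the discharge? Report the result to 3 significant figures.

35.8 mg/L

Mass balance: 47.60·1.100 + 1.530·Cₑ = 49.13·2.180
→ Cₑ = (49.13·2.180 − 47.60·1.100) / 1.530 = 35.78 mg/L.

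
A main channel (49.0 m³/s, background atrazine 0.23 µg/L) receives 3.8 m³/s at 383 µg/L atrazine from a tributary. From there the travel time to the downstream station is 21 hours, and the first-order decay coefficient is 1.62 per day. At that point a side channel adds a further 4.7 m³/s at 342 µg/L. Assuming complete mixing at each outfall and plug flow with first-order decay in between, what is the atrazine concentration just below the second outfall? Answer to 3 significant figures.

After mixing, C = (49.00·0.2300 + 3.800·383.0) / 52.80 = 1467/52.80 = 27.78 µg/L; combined flow 52.80 m³/s.
After decay, C = 27.78 × e^(−kt) = 27.78 × 0.2423 = 6.731 µg/L.
At the second outfall, C = (52.80·6.731 + 4.700·342.0) / (52.80 + 4.700) = 34.14 µg/L.

34.1 µg/L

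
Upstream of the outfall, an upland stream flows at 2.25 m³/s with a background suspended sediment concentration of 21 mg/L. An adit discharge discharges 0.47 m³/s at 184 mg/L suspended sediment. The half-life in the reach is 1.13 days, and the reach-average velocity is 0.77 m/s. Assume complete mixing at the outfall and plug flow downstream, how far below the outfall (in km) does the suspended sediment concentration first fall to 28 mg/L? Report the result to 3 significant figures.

Conservation of mass: C = (2.250·21.00 + 0.4700·184.0) / 2.720 = 133.7/2.720 = 49.17 mg/L.
Half-life 1.13 d → k = ln 2 / 1.13 = 0.6134 d⁻¹.
Set 49.17·exp(−k·t) = 28 → t = ln(49.17/28)/k = 79300 s = 22.03 h.
Distance = v·t = 0.77·79300 = 61060 m = 61.06 km.

61.1 km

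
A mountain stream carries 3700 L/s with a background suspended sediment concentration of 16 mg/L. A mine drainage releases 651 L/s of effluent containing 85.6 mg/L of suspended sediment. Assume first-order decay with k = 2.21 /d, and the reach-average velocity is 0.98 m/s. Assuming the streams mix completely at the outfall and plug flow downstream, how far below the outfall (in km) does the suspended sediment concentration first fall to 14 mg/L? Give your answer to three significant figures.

24.3 km

After mixing, C = (3700·16.00 + 651.0·85.60) / 4351 = 114900/4351 = 26.41 mg/L.
Set 26.41·exp(−k·t) = 14 → t = ln(26.41/14)/k = 24820 s = 6.894 h.
Distance = v·t = 0.98·24820 = 24320 m = 24.32 km.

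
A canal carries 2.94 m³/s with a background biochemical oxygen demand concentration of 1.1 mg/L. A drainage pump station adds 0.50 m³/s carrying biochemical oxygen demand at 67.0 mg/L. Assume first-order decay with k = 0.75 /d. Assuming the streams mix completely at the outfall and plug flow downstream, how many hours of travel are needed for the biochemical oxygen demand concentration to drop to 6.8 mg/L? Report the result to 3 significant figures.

14.4 h

Mass balance: C = (2.940·1.100 + 0.5000·67.00) / 3.440 = 36.73/3.440 = 10.68 mg/L.
10.68·exp(−k·t) = 6.8 → t = ln(10.68/6.8)/k = 51990 s = 14.44 h.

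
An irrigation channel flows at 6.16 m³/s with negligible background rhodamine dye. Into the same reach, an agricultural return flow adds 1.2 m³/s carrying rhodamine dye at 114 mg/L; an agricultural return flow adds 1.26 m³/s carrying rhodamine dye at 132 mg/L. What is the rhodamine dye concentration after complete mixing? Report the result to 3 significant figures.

Conservation of mass: C = (6.160·0 + 1.200·114.0 + 1.260·132.0) / 8.620 = 303.1/8.620 = 35.16 mg/L.

35.2 mg/L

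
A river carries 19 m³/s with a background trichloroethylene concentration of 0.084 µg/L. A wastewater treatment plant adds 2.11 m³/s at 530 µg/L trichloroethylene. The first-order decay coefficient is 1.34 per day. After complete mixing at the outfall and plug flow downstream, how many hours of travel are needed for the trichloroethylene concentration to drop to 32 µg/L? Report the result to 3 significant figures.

After mixing, C = (19.00·0.08400 + 2.110·530.0) / 21.11 = 1120/21.11 = 53.05 µg/L.
53.05·exp(−k·t) = 32 → t = ln(53.05/32)/k = 32590 s = 9.054 h.

9.05 h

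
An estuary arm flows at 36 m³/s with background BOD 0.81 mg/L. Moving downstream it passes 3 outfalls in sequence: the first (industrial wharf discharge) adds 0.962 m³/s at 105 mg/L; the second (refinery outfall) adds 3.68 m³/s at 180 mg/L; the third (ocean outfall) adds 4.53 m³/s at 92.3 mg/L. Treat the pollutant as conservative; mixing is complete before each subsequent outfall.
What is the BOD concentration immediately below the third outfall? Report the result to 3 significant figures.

Outfall 1: combined Q = 36.96 m³/s; C = (36.00·0.8100 + 0.9620·105.0)/36.96 = 3.522 mg/L.
Outfall 2: combined Q = 40.64 m³/s; C = (36.96·3.522 + 3.680·180.0)/40.64 = 19.50 mg/L.
Outfall 3: combined Q = 45.17 m³/s; C = (40.64·19.50 + 4.530·92.30)/45.17 = 26.80 mg/L.

26.8 mg/L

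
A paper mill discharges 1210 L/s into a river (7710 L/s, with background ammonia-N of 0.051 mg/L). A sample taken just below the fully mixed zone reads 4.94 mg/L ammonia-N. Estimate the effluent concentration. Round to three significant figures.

36.1 mg/L

Mass balance: 7710·0.05100 + 1210·Cₑ = 8920·4.940
→ Cₑ = (8920·4.940 − 7710·0.05100) / 1210 = 36.09 mg/L.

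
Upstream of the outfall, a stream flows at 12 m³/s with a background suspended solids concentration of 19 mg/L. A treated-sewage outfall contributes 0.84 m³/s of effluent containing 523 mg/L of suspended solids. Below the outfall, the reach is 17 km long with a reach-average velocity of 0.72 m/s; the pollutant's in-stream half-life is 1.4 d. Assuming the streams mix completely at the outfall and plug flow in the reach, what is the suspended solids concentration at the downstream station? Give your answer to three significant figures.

45.4 mg/L

Flow-weighted average: C = (12.00·19.00 + 0.8400·523.0) / 12.84 = 667.3/12.84 = 51.97 mg/L.
Travel time t = 17·1000 / 0.72 = 23610 s = 6.559 h.
Half-life 1.4 d → k = ln 2 / 1.4 = 0.4951 d⁻¹.
After decay, C = 51.97 × e^(−kt) = 51.97 × 0.8735 = 45.40 mg/L.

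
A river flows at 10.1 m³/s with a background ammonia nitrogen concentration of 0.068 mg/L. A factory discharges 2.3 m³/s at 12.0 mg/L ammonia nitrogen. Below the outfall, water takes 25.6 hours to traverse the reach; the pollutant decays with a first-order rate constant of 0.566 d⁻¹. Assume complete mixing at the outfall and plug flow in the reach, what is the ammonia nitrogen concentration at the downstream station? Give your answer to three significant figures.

1.25 mg/L

Flow-weighted average: C = (10.10·0.06800 + 2.300·12.00) / 12.40 = 28.29/12.40 = 2.281 mg/L.
First-order decay: C = 2.281·exp(−k·t) = 2.281·0.5468 = 1.247 mg/L.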